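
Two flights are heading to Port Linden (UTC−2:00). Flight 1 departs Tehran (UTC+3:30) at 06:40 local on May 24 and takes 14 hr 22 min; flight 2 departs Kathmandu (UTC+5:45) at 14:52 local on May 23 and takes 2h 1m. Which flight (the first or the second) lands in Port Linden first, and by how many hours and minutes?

Flight 1 in UTC: 06:40 − 3:30 = 03:10 on May 24.
+14 hours and 22 minutes → arrive 17:32 UTC on May 24.
Flight 2 in UTC: 14:52 − 5:45 = 09:07 on May 23.
+2 hours 1 minute → arrive 11:08 UTC on May 23.
Flight 2 lands earlier by 30 hours 24 minutes.

the second, by 30 hours 24 minutes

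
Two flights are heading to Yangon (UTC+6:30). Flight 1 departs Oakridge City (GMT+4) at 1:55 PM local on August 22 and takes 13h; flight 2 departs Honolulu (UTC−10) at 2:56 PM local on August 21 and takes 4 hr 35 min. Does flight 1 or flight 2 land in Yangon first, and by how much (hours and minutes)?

the second, by 17 hours 24 minutes

Flight 1 in UTC: 1:55 PM − 4:00 = 9:55 AM on Aug 22.
+13 hours → arrive 10:55 PM UTC on Aug 22.
Flight 2 in UTC: 2:56 PM + 10:00 = 12:56 AM on Aug 22.
+4 hours 35 minutes → arrive 5:31 AM UTC on Aug 22.
Flight 2 lands earlier by 17 hours 24 minutes.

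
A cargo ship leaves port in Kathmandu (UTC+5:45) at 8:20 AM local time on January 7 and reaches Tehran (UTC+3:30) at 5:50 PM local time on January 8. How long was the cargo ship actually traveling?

35 hours 45 minutes

Departure in UTC: 8:20 AM − 5:45 = 2:35 AM on Jan 7.
Arrival in UTC: 5:50 PM − 3:30 = 2:20 PM on Jan 8.
Elapsed = 2:20 PM − 2:35 AM (+1 day) = 35 hours 45 minutes.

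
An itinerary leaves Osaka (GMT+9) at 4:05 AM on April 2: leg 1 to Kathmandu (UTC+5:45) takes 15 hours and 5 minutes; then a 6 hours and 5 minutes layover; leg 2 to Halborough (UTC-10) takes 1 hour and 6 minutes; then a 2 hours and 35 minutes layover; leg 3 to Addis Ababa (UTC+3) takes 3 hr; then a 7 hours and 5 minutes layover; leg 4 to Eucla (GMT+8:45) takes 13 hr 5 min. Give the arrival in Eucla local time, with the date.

3:51 AM on April 4

Convert departure to UTC: 4:05 AM − 9:00 = 7:05 PM UTC on Apr 1.
Add 15 hours and 5 minutes leg 1 → 10:10 AM UTC (Apr 2).
Add 6 hours and 5 minutes layover in Kathmandu → 4:15 PM UTC.
Add 1 hour 6 minutes leg 2 → 5:21 PM UTC.
Add 2 hours 35 minutes layover in Halborough → 7:56 PM UTC.
Add 3 hours leg 3 → 10:56 PM UTC.
Add 7 hours and 5 minutes layover in Addis Ababa → 6:01 AM UTC (Apr 3).
Add 13 hours 5 minutes leg 4 → 7:06 PM UTC.
Eucla is UTC+8:45, so local arrival = 7:06 PM + 8:45 = 3:51 AM on Apr 4.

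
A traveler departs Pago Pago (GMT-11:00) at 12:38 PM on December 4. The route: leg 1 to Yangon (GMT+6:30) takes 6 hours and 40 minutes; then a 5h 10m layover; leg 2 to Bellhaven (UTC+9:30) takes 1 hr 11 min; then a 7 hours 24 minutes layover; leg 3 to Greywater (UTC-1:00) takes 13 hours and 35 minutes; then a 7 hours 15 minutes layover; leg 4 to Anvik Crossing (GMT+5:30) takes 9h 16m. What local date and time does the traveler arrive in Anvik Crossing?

Convert departure to UTC: 12:38 PM + 11:00 = 11:38 PM UTC on Dec 4.
Add 6 hours and 40 minutes leg 1 → 6:18 AM UTC (Dec 5).
Add 5 hours and 10 minutes layover in Yangon → 11:28 AM UTC.
Add 1 hour 11 minutes leg 2 → 12:39 PM UTC.
Add 7 hours and 24 minutes layover in Bellhaven → 8:03 PM UTC.
Add 13 hours and 35 minutes leg 3 → 9:38 AM UTC (Dec 6).
Add 7 hours 15 minutes layover in Greywater → 4:53 PM UTC.
Add 9 hours and 16 minutes leg 4 → 2:09 AM UTC (Dec 7).
Anvik Crossing is UTC+5:30, so local arrival = 2:09 AM + 5:30 = 7:39 AM on Dec 7.

7:39 AM on December 7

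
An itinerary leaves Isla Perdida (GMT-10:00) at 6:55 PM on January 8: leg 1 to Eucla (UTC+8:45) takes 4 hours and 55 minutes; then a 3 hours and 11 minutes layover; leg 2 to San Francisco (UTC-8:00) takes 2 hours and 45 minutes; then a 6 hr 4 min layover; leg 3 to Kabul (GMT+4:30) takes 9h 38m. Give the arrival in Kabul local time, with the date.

11:58 AM on Jan 10

Convert departure to UTC: 6:55 PM + 10:00 = 4:55 AM UTC on Jan 9.
Add 4 hours and 55 minutes leg 1 → 9:50 AM UTC.
Add 3 hours 11 minutes layover in Eucla → 1:01 PM UTC.
Add 2 hours and 45 minutes leg 2 → 3:46 PM UTC.
Add 6 hours 4 minutes layover in San Francisco → 9:50 PM UTC.
Add 9 hours 38 minutes leg 3 → 7:28 AM UTC (Jan 10).
Kabul is UTC+4:30, so local arrival = 7:28 AM + 4:30 = 11:58 AM on Jan 10.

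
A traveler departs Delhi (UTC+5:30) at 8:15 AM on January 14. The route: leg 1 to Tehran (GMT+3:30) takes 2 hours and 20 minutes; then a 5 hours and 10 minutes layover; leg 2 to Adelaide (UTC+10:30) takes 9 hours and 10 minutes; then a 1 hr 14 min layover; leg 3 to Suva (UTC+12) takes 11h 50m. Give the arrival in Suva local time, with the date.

Convert departure to UTC: 8:15 AM − 5:30 = 2:45 AM UTC on Jan 14.
Add 2 hours 20 minutes leg 1 → 5:05 AM UTC.
Add 5 hours 10 minutes layover in Tehran → 10:15 AM UTC.
Add 9 hours and 10 minutes leg 2 → 7:25 PM UTC.
Add 1 hour 14 minutes layover in Adelaide → 8:39 PM UTC.
Add 11 hours and 50 minutes leg 3 → 8:29 AM UTC (Jan 15).
Suva is UTC+12:00, so local arrival = 8:29 AM + 12:00 = 8:29 PM on Jan 15.

8:29 PM on January 15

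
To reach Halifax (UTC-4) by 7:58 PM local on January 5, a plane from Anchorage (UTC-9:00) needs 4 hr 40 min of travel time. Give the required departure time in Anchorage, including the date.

10:18 AM on Jan 5

Target arrival in UTC: 7:58 PM + 4:00 = 11:58 PM on Jan 5.
Subtract 4 hours 40 minutes → departure 7:18 PM UTC on Jan 5.
Anchorage is UTC−9:00: 7:18 PM − 9:00 = 10:18 AM on Jan 5.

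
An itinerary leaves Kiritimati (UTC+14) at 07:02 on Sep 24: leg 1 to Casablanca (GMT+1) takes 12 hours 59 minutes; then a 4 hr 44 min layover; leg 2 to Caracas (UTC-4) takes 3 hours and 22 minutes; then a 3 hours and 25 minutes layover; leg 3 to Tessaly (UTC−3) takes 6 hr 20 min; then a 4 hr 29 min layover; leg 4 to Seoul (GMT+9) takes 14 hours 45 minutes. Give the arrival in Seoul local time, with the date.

04:06 on September 26

Convert departure to UTC: 07:02 − 14:00 = 17:02 UTC on Sep 23.
Add 12 hours and 59 minutes leg 1 → 06:01 UTC (Sep 24).
Add 4 hours and 44 minutes layover in Casablanca → 10:45 UTC.
Add 3 hours 22 minutes leg 2 → 14:07 UTC.
Add 3 hours and 25 minutes layover in Caracas → 17:32 UTC.
Add 6 hours 20 minutes leg 3 → 23:52 UTC.
Add 4 hours and 29 minutes layover in Tessaly → 04:21 UTC (Sep 25).
Add 14 hours and 45 minutes leg 4 → 19:06 UTC.
Seoul is UTC+9:00, so local arrival = 19:06 + 9:00 = 04:06 on Sep 26.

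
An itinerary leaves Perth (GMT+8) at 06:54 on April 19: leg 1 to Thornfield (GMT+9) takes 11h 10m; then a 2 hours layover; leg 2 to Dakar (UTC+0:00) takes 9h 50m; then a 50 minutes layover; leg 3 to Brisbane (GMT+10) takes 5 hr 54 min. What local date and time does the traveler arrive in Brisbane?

14:38 on April 20

Convert departure to UTC: 06:54 − 8:00 = 22:54 UTC on Apr 18.
Add 11 hours and 10 minutes leg 1 → 10:04 UTC (Apr 19).
Add 2 hours layover in Thornfield → 12:04 UTC.
Add 9 hours and 50 minutes leg 2 → 21:54 UTC.
Add 50 minutes layover in Dakar → 22:44 UTC.
Add 5 hours and 54 minutes leg 3 → 04:38 UTC (Apr 20).
Brisbane is UTC+10:00, so local arrival = 04:38 + 10:00 = 14:38 on Apr 20.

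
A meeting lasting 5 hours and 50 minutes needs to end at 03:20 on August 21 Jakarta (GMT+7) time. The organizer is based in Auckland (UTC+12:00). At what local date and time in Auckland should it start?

02:30 on Aug 21

Target end time in UTC: 03:20 − 7:00 = 20:20 on Aug 20.
Subtract 5 hours 50 minutes → start 14:30 UTC on Aug 20.
Auckland is UTC+12:00: 14:30 + 12:00 = 02:30 on Aug 21.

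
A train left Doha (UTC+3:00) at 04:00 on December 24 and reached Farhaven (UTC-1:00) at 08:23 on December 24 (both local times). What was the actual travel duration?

8 hours 23 minutes

Departure in UTC: 04:00 − 3:00 = 01:00 on Dec 24.
Arrival in UTC: 08:23 + 1:00 = 09:23 on Dec 24.
Elapsed = 09:23 − 01:00 = 8 hours 23 minutes.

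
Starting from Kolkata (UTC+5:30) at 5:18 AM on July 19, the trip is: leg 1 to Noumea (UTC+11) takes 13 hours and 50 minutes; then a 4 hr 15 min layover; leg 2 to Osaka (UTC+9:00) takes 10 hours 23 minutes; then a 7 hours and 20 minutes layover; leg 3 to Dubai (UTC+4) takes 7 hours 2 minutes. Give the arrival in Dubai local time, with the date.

Convert departure to UTC: 5:18 AM − 5:30 = 11:48 PM UTC on Jul 18.
Add 13 hours and 50 minutes leg 1 → 1:38 PM UTC (Jul 19).
Add 4 hours 15 minutes layover in Noumea → 5:53 PM UTC.
Add 10 hours 23 minutes leg 2 → 4:16 AM UTC (Jul 20).
Add 7 hours 20 minutes layover in Osaka → 11:36 AM UTC.
Add 7 hours 2 minutes leg 3 → 6:38 PM UTC.
Dubai is UTC+4:00, so local arrival = 6:38 PM + 4:00 = 10:38 PM on Jul 20.

10:38 PM on Jul 20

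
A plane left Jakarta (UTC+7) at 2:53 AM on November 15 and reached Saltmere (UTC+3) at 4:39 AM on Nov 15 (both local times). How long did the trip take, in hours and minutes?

Saltmere is 4:00 behind Jakarta.
Clock-face elapsed time (ignoring zones) is 1 hour 46 minutes.
Actual elapsed = 1 hour 46 minutes + 4:00 = 5 hours 46 minutes.

5 hours 46 minutes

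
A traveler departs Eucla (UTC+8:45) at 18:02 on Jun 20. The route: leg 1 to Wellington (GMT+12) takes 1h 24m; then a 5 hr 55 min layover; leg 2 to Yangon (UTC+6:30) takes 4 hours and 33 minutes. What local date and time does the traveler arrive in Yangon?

03:39 on June 21

Convert departure to UTC: 18:02 − 8:45 = 09:17 UTC on Jun 20.
Add 1 hour 24 minutes leg 1 → 10:41 UTC.
Add 5 hours and 55 minutes layover in Wellington → 16:36 UTC.
Add 4 hours 33 minutes leg 2 → 21:09 UTC.
Yangon is UTC+6:30, so local arrival = 21:09 + 6:30 = 03:39 on Jun 21.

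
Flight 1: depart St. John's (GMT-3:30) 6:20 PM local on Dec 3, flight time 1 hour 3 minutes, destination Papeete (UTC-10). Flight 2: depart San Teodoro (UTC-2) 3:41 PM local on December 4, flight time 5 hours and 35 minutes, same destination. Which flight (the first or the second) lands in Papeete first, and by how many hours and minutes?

the first, by 24 hours 23 minutes

Flight 1 in UTC: 6:20 PM + 3:30 = 9:50 PM on Dec 3.
+1 hour and 3 minutes → arrive 10:53 PM UTC on Dec 3.
Flight 2 in UTC: 3:41 PM + 2:00 = 5:41 PM on Dec 4.
+5 hours 35 minutes → arrive 11:16 PM UTC on Dec 4.
Flight 1 lands earlier by 24 hours 23 minutes.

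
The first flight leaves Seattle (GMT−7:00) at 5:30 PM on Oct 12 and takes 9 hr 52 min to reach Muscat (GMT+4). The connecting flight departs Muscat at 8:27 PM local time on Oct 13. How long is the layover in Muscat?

6 hours 5 minutes

Convert departure to UTC: 5:30 PM + 7:00 = 12:30 AM UTC on Oct 13.
Add 9 hours and 52 minutes flight time → 10:22 AM UTC.
Muscat is UTC+4:00, so local arrival = 10:22 AM + 4:00 = 2:22 PM on Oct 13.
Layover = 8:27 PM − 2:22 PM = 6 hours 5 minutes.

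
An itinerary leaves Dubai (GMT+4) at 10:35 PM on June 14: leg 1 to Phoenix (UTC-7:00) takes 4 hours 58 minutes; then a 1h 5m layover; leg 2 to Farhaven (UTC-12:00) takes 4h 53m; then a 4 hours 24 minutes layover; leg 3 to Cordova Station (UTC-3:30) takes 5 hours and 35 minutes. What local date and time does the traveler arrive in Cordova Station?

Convert departure to UTC: 10:35 PM − 4:00 = 6:35 PM UTC on Jun 14.
Add 4 hours 58 minutes leg 1 → 11:33 PM UTC.
Add 1 hour and 5 minutes layover in Phoenix → 12:38 AM UTC (Jun 15).
Add 4 hours 53 minutes leg 2 → 5:31 AM UTC.
Add 4 hours and 24 minutes layover in Farhaven → 9:55 AM UTC.
Add 5 hours and 35 minutes leg 3 → 3:30 PM UTC.
Cordova Station is UTC−3:30, so local arrival = 3:30 PM − 3:30 = 12:00 PM on Jun 15.

12:00 PM on Jun 15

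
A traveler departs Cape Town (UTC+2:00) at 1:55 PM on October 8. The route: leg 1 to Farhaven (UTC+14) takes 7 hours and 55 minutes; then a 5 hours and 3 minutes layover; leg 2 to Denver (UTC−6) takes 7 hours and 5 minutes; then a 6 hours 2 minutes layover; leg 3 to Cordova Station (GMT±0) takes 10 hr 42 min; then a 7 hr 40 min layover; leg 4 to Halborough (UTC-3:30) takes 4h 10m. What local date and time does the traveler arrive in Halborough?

9:02 AM on October 10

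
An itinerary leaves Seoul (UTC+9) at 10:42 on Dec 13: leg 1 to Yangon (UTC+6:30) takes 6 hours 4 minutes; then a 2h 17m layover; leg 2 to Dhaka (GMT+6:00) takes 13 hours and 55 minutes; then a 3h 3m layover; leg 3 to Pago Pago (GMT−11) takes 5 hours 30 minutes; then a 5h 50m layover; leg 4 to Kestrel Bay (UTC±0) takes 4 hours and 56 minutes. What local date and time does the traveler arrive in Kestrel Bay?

19:17 on December 14

Convert departure to UTC: 10:42 − 9:00 = 01:42 UTC on Dec 13.
Add 6 hours and 4 minutes leg 1 → 07:46 UTC.
Add 2 hours and 17 minutes layover in Yangon → 10:03 UTC.
Add 13 hours 55 minutes leg 2 → 23:58 UTC.
Add 3 hours 3 minutes layover in Dhaka → 03:01 UTC (Dec 14).
Add 5 hours and 30 minutes leg 3 → 08:31 UTC.
Add 5 hours and 50 minutes layover in Pago Pago → 14:21 UTC.
Add 4 hours and 56 minutes leg 4 → 19:17 UTC.
Kestrel Bay is UTC+0, so local arrival is the same: 19:17 on Dec 14.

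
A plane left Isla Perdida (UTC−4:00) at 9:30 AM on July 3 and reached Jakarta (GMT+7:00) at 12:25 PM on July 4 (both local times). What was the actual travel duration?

Jakarta is 11:00 ahead of Isla Perdida.
Clock-face elapsed time (ignoring zones) is 26 hours 55 minutes.
Actual elapsed = 26 hours 55 minutes − 11:00 = 15 hours 55 minutes.

15 hours 55 minutes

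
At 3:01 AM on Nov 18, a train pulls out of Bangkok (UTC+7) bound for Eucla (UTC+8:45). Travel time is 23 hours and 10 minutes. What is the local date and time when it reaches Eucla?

Convert departure to UTC: 3:01 AM − 7:00 = 8:01 PM UTC on Nov 17.
Add 23 hours and 10 minutes travel time → 7:11 PM UTC (Nov 18).
Eucla is UTC+8:45, so local arrival = 7:11 PM + 8:45 = 3:56 AM on Nov 19.

3:56 AM on Nov 19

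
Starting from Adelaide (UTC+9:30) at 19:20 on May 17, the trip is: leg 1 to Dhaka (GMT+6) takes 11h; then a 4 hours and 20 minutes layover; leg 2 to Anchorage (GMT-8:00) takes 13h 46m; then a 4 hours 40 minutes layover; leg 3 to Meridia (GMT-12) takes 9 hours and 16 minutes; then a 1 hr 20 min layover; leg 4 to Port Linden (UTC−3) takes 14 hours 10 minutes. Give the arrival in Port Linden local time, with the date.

17:22 on May 19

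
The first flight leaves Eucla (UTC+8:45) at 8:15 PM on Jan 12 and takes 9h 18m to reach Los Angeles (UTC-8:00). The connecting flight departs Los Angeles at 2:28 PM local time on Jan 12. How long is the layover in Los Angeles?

Convert departure to UTC: 8:15 PM − 8:45 = 11:30 AM UTC on Jan 12.
Add 9 hours 18 minutes flight time → 8:48 PM UTC.
Los Angeles is UTC−8:00, so local arrival = 8:48 PM − 8:00 = 12:48 PM on Jan 12.
Layover = 2:28 PM − 12:48 PM = 1 hour 40 minutes.

1 hour 40 minutes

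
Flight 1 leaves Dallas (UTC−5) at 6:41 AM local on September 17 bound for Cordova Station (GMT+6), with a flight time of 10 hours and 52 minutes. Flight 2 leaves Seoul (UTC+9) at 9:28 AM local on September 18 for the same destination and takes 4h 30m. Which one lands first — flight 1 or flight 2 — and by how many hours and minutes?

the first, by 6 hours 25 minutes

Flight 1 in UTC: 6:41 AM + 5:00 = 11:41 AM on Sep 17.
+10 hours 52 minutes → arrive 10:33 PM UTC on Sep 17.
Flight 2 in UTC: 9:28 AM − 9:00 = 12:28 AM on Sep 18.
+4 hours and 30 minutes → arrive 4:58 AM UTC on Sep 18.
Flight 1 lands earlier by 6 hours 25 minutes.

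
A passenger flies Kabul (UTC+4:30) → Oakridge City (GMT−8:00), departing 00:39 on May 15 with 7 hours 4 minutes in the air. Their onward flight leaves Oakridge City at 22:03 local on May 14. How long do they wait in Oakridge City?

Convert departure to UTC: 00:39 − 4:30 = 20:09 UTC on May 14.
Add 7 hours and 4 minutes flight time → 03:13 UTC (May 15).
Oakridge City is UTC−8:00, so local arrival = 03:13 − 8:00 = 19:13 on May 14.
Layover = 22:03 − 19:13 = 2 hours 50 minutes.

2 hours 50 minutes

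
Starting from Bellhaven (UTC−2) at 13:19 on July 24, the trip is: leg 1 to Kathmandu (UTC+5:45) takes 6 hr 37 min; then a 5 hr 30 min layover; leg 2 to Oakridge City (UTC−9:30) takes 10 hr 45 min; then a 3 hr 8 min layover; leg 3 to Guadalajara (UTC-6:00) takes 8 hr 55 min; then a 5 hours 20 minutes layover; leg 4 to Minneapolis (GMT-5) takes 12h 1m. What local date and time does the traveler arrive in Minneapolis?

14:35 on Jul 26

Convert departure to UTC: 13:19 + 2:00 = 15:19 UTC on Jul 24.
Add 6 hours 37 minutes leg 1 → 21:56 UTC.
Add 5 hours 30 minutes layover in Kathmandu → 03:26 UTC (Jul 25).
Add 10 hours and 45 minutes leg 2 → 14:11 UTC.
Add 3 hours and 8 minutes layover in Oakridge City → 17:19 UTC.
Add 8 hours 55 minutes leg 3 → 02:14 UTC (Jul 26).
Add 5 hours 20 minutes layover in Guadalajara → 07:34 UTC.
Add 12 hours 1 minute leg 4 → 19:35 UTC.
Minneapolis is UTC−5:00, so local arrival = 19:35 − 5:00 = 14:35 on Jul 26.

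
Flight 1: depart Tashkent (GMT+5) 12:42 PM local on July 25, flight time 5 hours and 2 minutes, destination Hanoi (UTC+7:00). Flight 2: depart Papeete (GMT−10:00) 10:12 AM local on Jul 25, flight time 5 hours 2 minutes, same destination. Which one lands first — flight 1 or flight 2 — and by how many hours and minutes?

the first, by 12 hours 30 minutes

Flight 1 in UTC: 12:42 PM − 5:00 = 7:42 AM on Jul 25.
+5 hours and 2 minutes → arrive 12:44 PM UTC on Jul 25.
Flight 2 in UTC: 10:12 AM + 10:00 = 8:12 PM on Jul 25.
+5 hours and 2 minutes → arrive 1:14 AM UTC on Jul 26.
Flight 1 lands earlier by 12 hours 30 minutes.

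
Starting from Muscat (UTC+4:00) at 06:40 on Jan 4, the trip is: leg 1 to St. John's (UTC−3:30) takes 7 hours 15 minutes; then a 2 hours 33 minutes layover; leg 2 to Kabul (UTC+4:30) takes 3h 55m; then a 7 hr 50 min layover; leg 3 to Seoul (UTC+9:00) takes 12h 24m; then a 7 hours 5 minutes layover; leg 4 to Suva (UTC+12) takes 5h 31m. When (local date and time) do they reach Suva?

13:13 on Jan 6

Convert departure to UTC: 06:40 − 4:00 = 02:40 UTC on Jan 4.
Add 7 hours 15 minutes leg 1 → 09:55 UTC.
Add 2 hours and 33 minutes layover in St. John's → 12:28 UTC.
Add 3 hours 55 minutes leg 2 → 16:23 UTC.
Add 7 hours 50 minutes layover in Kabul → 00:13 UTC (Jan 5).
Add 12 hours and 24 minutes leg 3 → 12:37 UTC.
Add 7 hours and 5 minutes layover in Seoul → 19:42 UTC.
Add 5 hours 31 minutes leg 4 → 01:13 UTC (Jan 6).
Suva is UTC+12:00, so local arrival = 01:13 + 12:00 = 13:13 on Jan 6.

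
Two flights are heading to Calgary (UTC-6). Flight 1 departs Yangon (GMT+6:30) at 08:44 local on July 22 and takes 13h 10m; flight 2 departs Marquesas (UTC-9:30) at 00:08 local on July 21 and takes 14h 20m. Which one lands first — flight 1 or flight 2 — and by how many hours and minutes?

Flight 1 in UTC: 08:44 − 6:30 = 02:14 on Jul 22.
+13 hours and 10 minutes → arrive 15:24 UTC on Jul 22.
Flight 2 in UTC: 00:08 + 9:30 = 09:38 on Jul 21.
+14 hours 20 minutes → arrive 23:58 UTC on Jul 21.
Flight 2 lands earlier by 15 hours 26 minutes.

the second, by 15 hours 26 minutes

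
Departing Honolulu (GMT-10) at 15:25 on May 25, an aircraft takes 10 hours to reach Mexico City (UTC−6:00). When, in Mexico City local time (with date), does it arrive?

05:25 on May 26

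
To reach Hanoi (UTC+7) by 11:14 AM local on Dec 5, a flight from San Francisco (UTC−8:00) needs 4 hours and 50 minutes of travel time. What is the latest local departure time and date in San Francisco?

Target arrival in UTC: 11:14 AM − 7:00 = 4:14 AM on Dec 5.
Subtract 4 hours and 50 minutes → departure 11:24 PM UTC on Dec 4.
San Francisco is UTC−8:00: 11:24 PM − 8:00 = 3:24 PM on Dec 4.

3:24 PM on December 4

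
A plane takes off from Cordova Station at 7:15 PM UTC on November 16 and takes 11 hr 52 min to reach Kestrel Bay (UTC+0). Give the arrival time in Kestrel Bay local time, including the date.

7:07 AM on Nov 17

Departure is given in UTC: 7:15 PM on Nov 16.
Add 11 hours 52 minutes → 7:07 AM UTC (Nov 17).
Kestrel Bay is UTC+0, so local arrival is 7:07 AM on Nov 17.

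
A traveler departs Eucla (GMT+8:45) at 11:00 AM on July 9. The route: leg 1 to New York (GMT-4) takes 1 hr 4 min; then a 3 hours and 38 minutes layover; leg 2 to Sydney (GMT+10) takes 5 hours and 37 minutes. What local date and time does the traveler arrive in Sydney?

10:34 PM on Jul 9

Convert departure to UTC: 11:00 AM − 8:45 = 2:15 AM UTC on Jul 9.
Add 1 hour and 4 minutes leg 1 → 3:19 AM UTC.
Add 3 hours 38 minutes layover in New York → 6:57 AM UTC.
Add 5 hours and 37 minutes leg 2 → 12:34 PM UTC.
Sydney is UTC+10:00, so local arrival = 12:34 PM + 10:00 = 10:34 PM on Jul 9.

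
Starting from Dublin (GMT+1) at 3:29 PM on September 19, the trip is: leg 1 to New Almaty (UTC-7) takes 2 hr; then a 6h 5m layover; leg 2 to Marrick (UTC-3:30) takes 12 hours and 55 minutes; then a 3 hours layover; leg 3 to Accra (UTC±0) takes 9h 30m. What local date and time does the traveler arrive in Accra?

Convert departure to UTC: 3:29 PM − 1:00 = 2:29 PM UTC on Sep 19.
Add 2 hours leg 1 → 4:29 PM UTC.
Add 6 hours and 5 minutes layover in New Almaty → 10:34 PM UTC.
Add 12 hours and 55 minutes leg 2 → 11:29 AM UTC (Sep 20).
Add 3 hours layover in Marrick → 2:29 PM UTC.
Add 9 hours 30 minutes leg 3 → 11:59 PM UTC.
Accra is UTC+0, so local arrival is the same: 11:59 PM on Sep 20.

11:59 PM on September 20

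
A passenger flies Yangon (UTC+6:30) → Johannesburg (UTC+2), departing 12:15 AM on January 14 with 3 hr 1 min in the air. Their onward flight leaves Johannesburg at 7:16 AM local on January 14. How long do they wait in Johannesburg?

8 hours 30 minutes

Convert departure to UTC: 12:15 AM − 6:30 = 5:45 PM UTC on Jan 13.
Add 3 hours 1 minute flight time → 8:46 PM UTC.
Johannesburg is UTC+2:00, so local arrival = 8:46 PM + 2:00 = 10:46 PM on Jan 13.
Layover = 7:16 AM − 10:46 PM (+1 day) = 8 hours 30 minutes.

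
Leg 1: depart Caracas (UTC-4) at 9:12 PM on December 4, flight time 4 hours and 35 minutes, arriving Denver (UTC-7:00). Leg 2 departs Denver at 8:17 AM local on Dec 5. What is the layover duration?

Convert departure to UTC: 9:12 PM + 4:00 = 1:12 AM UTC on Dec 5.
Add 4 hours and 35 minutes flight time → 5:47 AM UTC.
Denver is UTC−7:00, so local arrival = 5:47 AM − 7:00 = 10:47 PM on Dec 4.
Layover = 8:17 AM − 10:47 PM (+1 day) = 9 hours 30 minutes.

9 hours 30 minutes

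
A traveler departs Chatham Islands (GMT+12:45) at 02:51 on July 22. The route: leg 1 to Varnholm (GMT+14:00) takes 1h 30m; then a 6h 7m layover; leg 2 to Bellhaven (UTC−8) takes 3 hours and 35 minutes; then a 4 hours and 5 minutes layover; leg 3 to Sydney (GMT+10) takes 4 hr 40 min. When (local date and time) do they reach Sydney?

Convert departure to UTC: 02:51 − 12:45 = 14:06 UTC on Jul 21.
Add 1 hour and 30 minutes leg 1 → 15:36 UTC.
Add 6 hours and 7 minutes layover in Varnholm → 21:43 UTC.
Add 3 hours and 35 minutes leg 2 → 01:18 UTC (Jul 22).
Add 4 hours and 5 minutes layover in Bellhaven → 05:23 UTC.
Add 4 hours 40 minutes leg 3 → 10:03 UTC.
Sydney is UTC+10:00, so local arrival = 10:03 + 10:00 = 20:03 on Jul 22.

20:03 on July 22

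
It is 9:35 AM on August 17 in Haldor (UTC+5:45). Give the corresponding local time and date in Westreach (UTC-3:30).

In UTC: 9:35 AM − 5:45 = 3:50 AM on Aug 17.
Westreach is UTC−3:30: 3:50 AM − 3:30 = 12:20 AM on Aug 17.

12:20 AM on August 17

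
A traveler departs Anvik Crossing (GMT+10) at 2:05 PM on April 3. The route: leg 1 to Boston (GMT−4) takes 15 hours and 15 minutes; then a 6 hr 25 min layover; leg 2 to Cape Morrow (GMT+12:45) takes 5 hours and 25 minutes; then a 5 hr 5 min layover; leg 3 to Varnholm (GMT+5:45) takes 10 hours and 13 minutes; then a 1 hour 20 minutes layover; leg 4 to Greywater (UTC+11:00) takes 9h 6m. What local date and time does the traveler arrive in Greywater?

7:54 PM on April 5

Convert departure to UTC: 2:05 PM − 10:00 = 4:05 AM UTC on Apr 3.
Add 15 hours and 15 minutes leg 1 → 7:20 PM UTC.
Add 6 hours 25 minutes layover in Boston → 1:45 AM UTC (Apr 4).
Add 5 hours and 25 minutes leg 2 → 7:10 AM UTC.
Add 5 hours 5 minutes layover in Cape Morrow → 12:15 PM UTC.
Add 10 hours and 13 minutes leg 3 → 10:28 PM UTC.
Add 1 hour and 20 minutes layover in Varnholm → 11:48 PM UTC.
Add 9 hours 6 minutes leg 4 → 8:54 AM UTC (Apr 5).
Greywater is UTC+11:00, so local arrival = 8:54 AM + 11:00 = 7:54 PM on Apr 5.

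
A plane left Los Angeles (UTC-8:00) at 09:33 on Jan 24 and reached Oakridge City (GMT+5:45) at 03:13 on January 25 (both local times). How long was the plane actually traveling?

3 hours 55 minutes

Departure in UTC: 09:33 + 8:00 = 17:33 on Jan 24.
Arrival in UTC: 03:13 − 5:45 = 21:28 on Jan 24.
Elapsed = 21:28 − 17:33 = 3 hours 55 minutes.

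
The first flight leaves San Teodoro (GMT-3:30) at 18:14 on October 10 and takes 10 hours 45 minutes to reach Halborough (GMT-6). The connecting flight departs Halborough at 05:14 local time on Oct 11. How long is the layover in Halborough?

2 hours 45 minutes

Convert departure to UTC: 18:14 + 3:30 = 21:44 UTC on Oct 10.
Add 10 hours 45 minutes flight time → 08:29 UTC (Oct 11).
Halborough is UTC−6:00, so local arrival = 08:29 − 6:00 = 02:29 on Oct 11.
Layover = 05:14 − 02:29 = 2 hours 45 minutes.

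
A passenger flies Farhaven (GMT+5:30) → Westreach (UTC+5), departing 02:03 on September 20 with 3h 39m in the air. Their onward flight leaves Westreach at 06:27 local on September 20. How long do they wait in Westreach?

1 hour 15 minutes

Convert departure to UTC: 02:03 − 5:30 = 20:33 UTC on Sep 19.
Add 3 hours and 39 minutes flight time → 00:12 UTC (Sep 20).
Westreach is UTC+5:00, so local arrival = 00:12 + 5:00 = 05:12 on Sep 20.
Layover = 06:27 − 05:12 = 1 hour 15 minutes.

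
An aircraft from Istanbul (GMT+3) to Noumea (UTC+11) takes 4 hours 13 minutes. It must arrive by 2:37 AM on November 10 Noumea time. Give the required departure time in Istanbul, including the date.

Target arrival in UTC: 2:37 AM − 11:00 = 3:37 PM on Nov 9.
Subtract 4 hours 13 minutes → departure 11:24 AM UTC on Nov 9.
Istanbul is UTC+3:00: 11:24 AM + 3:00 = 2:24 PM on Nov 9.

2:24 PM on November 9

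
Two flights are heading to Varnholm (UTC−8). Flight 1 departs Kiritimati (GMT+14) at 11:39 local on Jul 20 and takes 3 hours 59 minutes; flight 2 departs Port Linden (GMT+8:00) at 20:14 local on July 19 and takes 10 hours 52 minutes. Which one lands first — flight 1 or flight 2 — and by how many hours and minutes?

the second, by 2 hours 32 minutes

Flight 1 in UTC: 11:39 − 14:00 = 21:39 on Jul 19.
+3 hours and 59 minutes → arrive 01:38 UTC on Jul 20.
Flight 2 in UTC: 20:14 − 8:00 = 12:14 on Jul 19.
+10 hours 52 minutes → arrive 23:06 UTC on Jul 19.
Flight 2 lands earlier by 2 hours 32 minutes.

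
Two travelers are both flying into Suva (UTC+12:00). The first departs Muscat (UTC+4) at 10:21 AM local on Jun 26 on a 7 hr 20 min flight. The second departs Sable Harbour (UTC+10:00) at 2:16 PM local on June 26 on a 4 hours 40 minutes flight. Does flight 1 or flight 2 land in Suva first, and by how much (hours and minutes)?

Flight 1 in UTC: 10:21 AM − 4:00 = 6:21 AM on Jun 26.
+7 hours and 20 minutes → arrive 1:41 PM UTC on Jun 26.
Flight 2 in UTC: 2:16 PM − 10:00 = 4:16 AM on Jun 26.
+4 hours 40 minutes → arrive 8:56 AM UTC on Jun 26.
Flight 2 lands earlier by 4 hours 45 minutes.

the second, by 4 hours 45 minutes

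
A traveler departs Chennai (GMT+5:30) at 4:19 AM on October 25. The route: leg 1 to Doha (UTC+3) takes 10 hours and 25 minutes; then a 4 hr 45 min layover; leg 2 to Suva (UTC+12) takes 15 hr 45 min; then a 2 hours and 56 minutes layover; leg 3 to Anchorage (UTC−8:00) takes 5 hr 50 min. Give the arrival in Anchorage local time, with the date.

Convert departure to UTC: 4:19 AM − 5:30 = 10:49 PM UTC on Oct 24.
Add 10 hours 25 minutes leg 1 → 9:14 AM UTC (Oct 25).
Add 4 hours 45 minutes layover in Doha → 1:59 PM UTC.
Add 15 hours and 45 minutes leg 2 → 5:44 AM UTC (Oct 26).
Add 2 hours 56 minutes layover in Suva → 8:40 AM UTC.
Add 5 hours and 50 minutes leg 3 → 2:30 PM UTC.
Anchorage is UTC−8:00, so local arrival = 2:30 PM − 8:00 = 6:30 AM on Oct 26.

6:30 AM on October 26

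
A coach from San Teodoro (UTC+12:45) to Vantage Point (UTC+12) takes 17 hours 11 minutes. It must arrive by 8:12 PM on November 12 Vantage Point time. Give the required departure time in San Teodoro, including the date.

Target arrival in UTC: 8:12 PM − 12:00 = 8:12 AM on Nov 12.
Subtract 17 hours 11 minutes → departure 3:01 PM UTC on Nov 11.
San Teodoro is UTC+12:45: 3:01 PM + 12:45 = 3:46 AM on Nov 12.

3:46 AM on November 12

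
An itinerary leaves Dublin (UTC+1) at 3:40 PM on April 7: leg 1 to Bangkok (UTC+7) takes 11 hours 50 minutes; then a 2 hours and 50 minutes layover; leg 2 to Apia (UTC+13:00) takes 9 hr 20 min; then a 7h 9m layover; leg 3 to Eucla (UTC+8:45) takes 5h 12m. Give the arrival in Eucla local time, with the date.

Convert departure to UTC: 3:40 PM − 1:00 = 2:40 PM UTC on Apr 7.
Add 11 hours 50 minutes leg 1 → 2:30 AM UTC (Apr 8).
Add 2 hours and 50 minutes layover in Bangkok → 5:20 AM UTC.
Add 9 hours and 20 minutes leg 2 → 2:40 PM UTC.
Add 7 hours and 9 minutes layover in Apia → 9:49 PM UTC.
Add 5 hours 12 minutes leg 3 → 3:01 AM UTC (Apr 9).
Eucla is UTC+8:45, so local arrival = 3:01 AM + 8:45 = 11:46 AM on Apr 9.

11:46 AM on April 9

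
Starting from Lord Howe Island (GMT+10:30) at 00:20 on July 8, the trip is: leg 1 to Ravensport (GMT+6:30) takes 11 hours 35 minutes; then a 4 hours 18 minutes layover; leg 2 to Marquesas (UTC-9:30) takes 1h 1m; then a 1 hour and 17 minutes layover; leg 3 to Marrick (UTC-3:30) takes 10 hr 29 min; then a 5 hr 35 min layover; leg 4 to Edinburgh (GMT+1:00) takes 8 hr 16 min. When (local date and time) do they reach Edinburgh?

09:21 on Jul 9

Convert departure to UTC: 00:20 − 10:30 = 13:50 UTC on Jul 7.
Add 11 hours and 35 minutes leg 1 → 01:25 UTC (Jul 8).
Add 4 hours and 18 minutes layover in Ravensport → 05:43 UTC.
Add 1 hour 1 minute leg 2 → 06:44 UTC.
Add 1 hour 17 minutes layover in Marquesas → 08:01 UTC.
Add 10 hours and 29 minutes leg 3 → 18:30 UTC.
Add 5 hours 35 minutes layover in Marrick → 00:05 UTC (Jul 9).
Add 8 hours 16 minutes leg 4 → 08:21 UTC.
Edinburgh is UTC+1:00, so local arrival = 08:21 + 1:00 = 09:21 on Jul 9.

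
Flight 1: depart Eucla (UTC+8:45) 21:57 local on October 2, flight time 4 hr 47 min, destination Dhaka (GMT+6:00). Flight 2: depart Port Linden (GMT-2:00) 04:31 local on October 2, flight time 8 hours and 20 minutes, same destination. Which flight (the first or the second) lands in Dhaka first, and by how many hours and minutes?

the second, by 3 hours 8 minutes

Flight 1 in UTC: 21:57 − 8:45 = 13:12 on Oct 2.
+4 hours 47 minutes → arrive 17:59 UTC on Oct 2.
Flight 2 in UTC: 04:31 + 2:00 = 06:31 on Oct 2.
+8 hours 20 minutes → arrive 14:51 UTC on Oct 2.
Flight 2 lands earlier by 3 hours 8 minutes.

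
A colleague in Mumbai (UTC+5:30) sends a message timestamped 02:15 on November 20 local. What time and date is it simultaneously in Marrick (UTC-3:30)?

17:15 on November 19

Marrick is 9:00 behind Mumbai.
Shift by the zone difference: 02:15 − 9:00 = 17:15 on Nov 19 in Marrick.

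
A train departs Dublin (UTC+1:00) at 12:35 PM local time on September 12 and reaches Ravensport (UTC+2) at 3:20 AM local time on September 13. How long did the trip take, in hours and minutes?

13 hours 45 minutes

Departure in UTC: 12:35 PM − 1:00 = 11:35 AM on Sep 12.
Arrival in UTC: 3:20 AM − 2:00 = 1:20 AM on Sep 13.
Elapsed = 1:20 AM − 11:35 AM (+1 day) = 13 hours 45 minutes.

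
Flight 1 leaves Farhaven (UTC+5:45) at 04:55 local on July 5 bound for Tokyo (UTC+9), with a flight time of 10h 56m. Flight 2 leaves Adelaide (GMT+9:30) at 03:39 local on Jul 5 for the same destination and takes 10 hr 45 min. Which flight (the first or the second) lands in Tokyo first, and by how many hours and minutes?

the second, by 5 hours 12 minutes

Flight 1 in UTC: 04:55 − 5:45 = 23:10 on Jul 4.
+10 hours and 56 minutes → arrive 10:06 UTC on Jul 5.
Flight 2 in UTC: 03:39 − 9:30 = 18:09 on Jul 4.
+10 hours and 45 minutes → arrive 04:54 UTC on Jul 5.
Flight 2 lands earlier by 5 hours 12 minutes.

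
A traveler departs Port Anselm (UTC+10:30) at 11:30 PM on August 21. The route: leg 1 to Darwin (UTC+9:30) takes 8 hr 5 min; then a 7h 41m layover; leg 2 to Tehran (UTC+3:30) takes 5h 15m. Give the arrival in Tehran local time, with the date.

1:31 PM on August 22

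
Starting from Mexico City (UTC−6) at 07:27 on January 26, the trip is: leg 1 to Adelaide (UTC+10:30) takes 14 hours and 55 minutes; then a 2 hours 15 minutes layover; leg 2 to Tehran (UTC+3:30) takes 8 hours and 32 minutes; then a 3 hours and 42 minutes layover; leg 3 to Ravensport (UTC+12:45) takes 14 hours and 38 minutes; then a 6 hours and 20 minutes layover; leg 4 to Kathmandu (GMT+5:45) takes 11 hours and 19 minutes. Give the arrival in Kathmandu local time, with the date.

Convert departure to UTC: 07:27 + 6:00 = 13:27 UTC on Jan 26.
Add 14 hours 55 minutes leg 1 → 04:22 UTC (Jan 27).
Add 2 hours 15 minutes layover in Adelaide → 06:37 UTC.
Add 8 hours 32 minutes leg 2 → 15:09 UTC.
Add 3 hours and 42 minutes layover in Tehran → 18:51 UTC.
Add 14 hours 38 minutes leg 3 → 09:29 UTC (Jan 28).
Add 6 hours and 20 minutes layover in Ravensport → 15:49 UTC.
Add 11 hours and 19 minutes leg 4 → 03:08 UTC (Jan 29).
Kathmandu is UTC+5:45, so local arrival = 03:08 + 5:45 = 08:53 on Jan 29.

08:53 on January 29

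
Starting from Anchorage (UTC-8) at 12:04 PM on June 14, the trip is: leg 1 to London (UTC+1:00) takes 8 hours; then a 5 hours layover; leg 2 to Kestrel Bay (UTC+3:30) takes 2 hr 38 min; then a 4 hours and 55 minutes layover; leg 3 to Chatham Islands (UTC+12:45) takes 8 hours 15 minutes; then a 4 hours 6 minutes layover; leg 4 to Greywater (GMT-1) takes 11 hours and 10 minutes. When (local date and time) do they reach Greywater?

3:08 PM on June 16

Convert departure to UTC: 12:04 PM + 8:00 = 8:04 PM UTC on Jun 14.
Add 8 hours leg 1 → 4:04 AM UTC (Jun 15).
Add 5 hours layover in London → 9:04 AM UTC.
Add 2 hours and 38 minutes leg 2 → 11:42 AM UTC.
Add 4 hours 55 minutes layover in Kestrel Bay → 4:37 PM UTC.
Add 8 hours and 15 minutes leg 3 → 12:52 AM UTC (Jun 16).
Add 4 hours and 6 minutes layover in Chatham Islands → 4:58 AM UTC.
Add 11 hours and 10 minutes leg 4 → 4:08 PM UTC.
Greywater is UTC−1:00, so local arrival = 4:08 PM − 1:00 = 3:08 PM on Jun 16.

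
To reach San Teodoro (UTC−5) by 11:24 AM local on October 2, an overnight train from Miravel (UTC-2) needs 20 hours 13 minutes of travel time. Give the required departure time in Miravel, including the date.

6:11 PM on Oct 1

Target arrival in UTC: 11:24 AM + 5:00 = 4:24 PM on Oct 2.
Subtract 20 hours 13 minutes → departure 8:11 PM UTC on Oct 1.
Miravel is UTC−2:00: 8:11 PM − 2:00 = 6:11 PM on Oct 1.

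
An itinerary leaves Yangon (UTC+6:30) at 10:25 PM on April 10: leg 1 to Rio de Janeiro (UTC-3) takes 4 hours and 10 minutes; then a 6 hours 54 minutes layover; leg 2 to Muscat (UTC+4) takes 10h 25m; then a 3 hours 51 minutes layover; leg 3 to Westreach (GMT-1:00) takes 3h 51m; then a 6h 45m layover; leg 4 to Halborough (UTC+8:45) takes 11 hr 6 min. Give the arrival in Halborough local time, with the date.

11:42 PM on April 12

Convert departure to UTC: 10:25 PM − 6:30 = 3:55 PM UTC on Apr 10.
Add 4 hours 10 minutes leg 1 → 8:05 PM UTC.
Add 6 hours 54 minutes layover in Rio de Janeiro → 2:59 AM UTC (Apr 11).
Add 10 hours and 25 minutes leg 2 → 1:24 PM UTC.
Add 3 hours and 51 minutes layover in Muscat → 5:15 PM UTC.
Add 3 hours 51 minutes leg 3 → 9:06 PM UTC.
Add 6 hours 45 minutes layover in Westreach → 3:51 AM UTC (Apr 12).
Add 11 hours and 6 minutes leg 4 → 2:57 PM UTC.
Halborough is UTC+8:45, so local arrival = 2:57 PM + 8:45 = 11:42 PM on Apr 12.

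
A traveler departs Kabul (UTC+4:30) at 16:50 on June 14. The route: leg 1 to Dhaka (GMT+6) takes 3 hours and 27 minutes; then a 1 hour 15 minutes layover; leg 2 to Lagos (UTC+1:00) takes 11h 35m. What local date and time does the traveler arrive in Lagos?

Convert departure to UTC: 16:50 − 4:30 = 12:20 UTC on Jun 14.
Add 3 hours and 27 minutes leg 1 → 15:47 UTC.
Add 1 hour and 15 minutes layover in Dhaka → 17:02 UTC.
Add 11 hours and 35 minutes leg 2 → 04:37 UTC (Jun 15).
Lagos is UTC+1:00, so local arrival = 04:37 + 1:00 = 05:37 on Jun 15.

05:37 on Jun 15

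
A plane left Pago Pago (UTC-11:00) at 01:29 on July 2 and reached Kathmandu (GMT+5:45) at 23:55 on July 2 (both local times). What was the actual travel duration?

5 hours 41 minutes

Departure in UTC: 01:29 + 11:00 = 12:29 on Jul 2.
Arrival in UTC: 23:55 − 5:45 = 18:10 on Jul 2.
Elapsed = 18:10 − 12:29 = 5 hours 41 minutes.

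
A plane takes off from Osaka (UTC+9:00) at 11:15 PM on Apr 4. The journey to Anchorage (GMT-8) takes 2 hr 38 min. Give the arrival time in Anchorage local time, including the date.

8:53 AM on Apr 4

Anchorage is 17:00 behind Osaka.
After 2 hours 38 minutes it is 1:53 AM (Apr 5) in Osaka.
Shift by the zone difference: 1:53 AM − 17:00 = 8:53 AM on Apr 4 in Anchorage.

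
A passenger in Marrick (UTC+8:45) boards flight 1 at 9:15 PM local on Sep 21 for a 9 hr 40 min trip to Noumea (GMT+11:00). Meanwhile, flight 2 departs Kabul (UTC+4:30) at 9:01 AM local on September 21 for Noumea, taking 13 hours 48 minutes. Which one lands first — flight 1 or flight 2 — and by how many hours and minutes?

Flight 1 in UTC: 9:15 PM − 8:45 = 12:30 PM on Sep 21.
+9 hours 40 minutes → arrive 10:10 PM UTC on Sep 21.
Flight 2 in UTC: 9:01 AM − 4:30 = 4:31 AM on Sep 21.
+13 hours 48 minutes → arrive 6:19 PM UTC on Sep 21.
Flight 2 lands earlier by 3 hours 51 minutes.

the second, by 3 hours 51 minutes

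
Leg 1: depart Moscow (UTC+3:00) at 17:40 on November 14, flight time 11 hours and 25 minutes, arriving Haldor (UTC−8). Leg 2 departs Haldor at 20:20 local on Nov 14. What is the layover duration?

2 hours 15 minutes

Convert departure to UTC: 17:40 − 3:00 = 14:40 UTC on Nov 14.
Add 11 hours 25 minutes flight time → 02:05 UTC (Nov 15).
Haldor is UTC−8:00, so local arrival = 02:05 − 8:00 = 18:05 on Nov 14.
Layover = 20:20 − 18:05 = 2 hours 15 minutes.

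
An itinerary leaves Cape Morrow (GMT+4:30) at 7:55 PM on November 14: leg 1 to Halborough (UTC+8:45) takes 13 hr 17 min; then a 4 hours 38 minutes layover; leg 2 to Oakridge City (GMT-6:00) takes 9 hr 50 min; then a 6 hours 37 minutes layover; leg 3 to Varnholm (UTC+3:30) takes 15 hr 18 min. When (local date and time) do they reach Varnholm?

8:35 PM on Nov 16

Convert departure to UTC: 7:55 PM − 4:30 = 3:25 PM UTC on Nov 14.
Add 13 hours and 17 minutes leg 1 → 4:42 AM UTC (Nov 15).
Add 4 hours and 38 minutes layover in Halborough → 9:20 AM UTC.
Add 9 hours and 50 minutes leg 2 → 7:10 PM UTC.
Add 6 hours and 37 minutes layover in Oakridge City → 1:47 AM UTC (Nov 16).
Add 15 hours 18 minutes leg 3 → 5:05 PM UTC.
Varnholm is UTC+3:30, so local arrival = 5:05 PM + 3:30 = 8:35 PM on Nov 16.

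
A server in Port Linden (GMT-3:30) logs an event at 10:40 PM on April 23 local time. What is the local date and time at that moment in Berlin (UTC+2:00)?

4:10 AM on Apr 24

In UTC: 10:40 PM + 3:30 = 2:10 AM on Apr 24.
Berlin is UTC+2:00: 2:10 AM + 2:00 = 4:10 AM on Apr 24.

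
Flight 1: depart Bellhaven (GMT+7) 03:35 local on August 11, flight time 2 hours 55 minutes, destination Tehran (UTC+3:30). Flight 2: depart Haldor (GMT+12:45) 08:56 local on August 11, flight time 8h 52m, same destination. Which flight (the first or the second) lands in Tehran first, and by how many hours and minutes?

Flight 1 in UTC: 03:35 − 7:00 = 20:35 on Aug 10.
+2 hours and 55 minutes → arrive 23:30 UTC on Aug 10.
Flight 2 in UTC: 08:56 − 12:45 = 20:11 on Aug 10.
+8 hours and 52 minutes → arrive 05:03 UTC on Aug 11.
Flight 1 lands earlier by 5 hours 33 minutes.

the first, by 5 hours 33 minutes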